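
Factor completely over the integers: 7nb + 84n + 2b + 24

Group as (7nb + 84n) + (2b + 24) = 7n(b + 12) + 2(b + 12).
Both groups share the factor (b + 12).

(7n + 2)(b + 12)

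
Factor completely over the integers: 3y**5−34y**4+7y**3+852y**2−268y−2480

Among the possible rational roots, y = −4 is a root, so (y+4) divides it; the quotient is 3y**4−46y**3+191y**2+88y−620.
Next, y = 2 is a root, so (y−2) divides it; the quotient is 3y**3−40y**2+111y+310.
Then y = −5/3 is a root, giving the factor (3y+5) and quotient y**2−15y+62.
The quadratic y**2−15y+62 has discriminant −23 < 0 and is irreducible over ℤ.

(3y+5)(y+4)(y−2)(y**2−15y+62)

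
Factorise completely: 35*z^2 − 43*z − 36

Need a pair with product 35·(−36) = −1260 and sum −43: that's −63 and 20.
Split the middle term: 35*z^2 − 63*z + 20*z − 36 = 7*z*(5*z − 9) + 4*(5*z − 9).

(5*z − 9)*(7*z + 4)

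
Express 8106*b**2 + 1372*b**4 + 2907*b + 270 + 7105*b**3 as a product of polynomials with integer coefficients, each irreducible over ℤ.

By the rational root theorem, b = -15/4 is a root, giving the factor (4*b + 15) and quotient 343*b**3 + 490*b**2 + 189*b + 18.
Continuing, b = -1/7 is a root, giving the factor (7*b + 1) and quotient 49*b**2 + 63*b + 18.
The remaining quadratic factors as (7*b + 6)(7*b + 3).

(4*b + 15)*(7*b + 1)*(7*b + 3)*(7*b + 6)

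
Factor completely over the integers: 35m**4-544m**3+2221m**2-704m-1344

(5m+3)(7m-8)(m-7)(m-8)

Trying the rational-root candidates, m = 8 is a root, giving the factor (m-8) and quotient 35m**3-264m**2+109m+168.
Continuing, m = 7 is a root, giving the factor (m-7) and quotient 35m**2-19m-24.
The remaining quadratic factors as (5m+3)(7m-8).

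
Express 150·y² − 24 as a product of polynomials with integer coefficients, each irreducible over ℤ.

Pull out the common factor 6; 25·y² − 4 is a difference of squares.

6·(5·y + 2)·(5·y − 2)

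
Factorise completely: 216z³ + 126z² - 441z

9z(4z + 7)(6z - 7)

Pull out the common factor 9z, then factor the remaining trinomial.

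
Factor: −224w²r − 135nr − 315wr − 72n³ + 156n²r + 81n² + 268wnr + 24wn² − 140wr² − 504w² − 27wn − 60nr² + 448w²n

(8w − 3n + 5r)(7w + 3n)(8n − 4r − 9)

Group: 7w(64wn − 32wr − 72w − 24n² + 52nr + 27n − 20r² − 45r) + 3n(64wn − 32wr − 72w − 24n² + 52nr + 27n − 20r² − 45r); both groups contain (64wn − 32wr − 72w − 24n² + 52nr + 27n − 20r² − 45r), so (7w + 3n) is a factor with cofactor 64wn − 32wr − 72w − 24n² + 52nr + 27n − 20r² − 45r.
The cofactor groups again: 64wn − 32wr − 72w − 24n² + 52nr + 27n − 20r² − 45r = 8w(8n − 4r − 9) + (−3n + 5r)(8n − 4r − 9); both groups contain (8n − 4r − 9), giving (8w − 3n + 5r)(8n − 4r − 9).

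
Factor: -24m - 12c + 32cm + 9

(4c - 3)(8m - 3)

Group as (32cm - 12c) + (-24m + 9) = 4c(8m - 3) - 3(8m - 3).
Both groups share the factor (8m - 3).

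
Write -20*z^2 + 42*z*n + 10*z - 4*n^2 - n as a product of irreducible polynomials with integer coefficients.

Group: -10*z*(2*z - 4*n - 1) + n*(2*z - 4*n - 1); both groups contain (2*z - 4*n - 1).

-(2*z - 4*n - 1)*(10*z - n)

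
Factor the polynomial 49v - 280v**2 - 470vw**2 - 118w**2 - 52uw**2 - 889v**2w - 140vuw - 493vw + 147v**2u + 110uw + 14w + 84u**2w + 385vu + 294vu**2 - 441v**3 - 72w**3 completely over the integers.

-(7v - 7u + 9w - 1)(9v + 6u + 4w + 7)(7v + 2w)

Group: 7v(-63v**2 - 42vu - 46vw - 49v - 12uw - 8w**2 - 14w) + (-7u + 9w - 1)(-63v**2 - 42vu - 46vw - 49v - 12uw - 8w**2 - 14w); both groups contain (-63v**2 - 42vu - 46vw - 49v - 12uw - 8w**2 - 14w), so (7v - 7u + 9w - 1) is a factor with cofactor -63v**2 - 42vu - 46vw - 49v - 12uw - 8w**2 - 14w.
The cofactor groups again: -63v**2 - 42vu - 46vw - 49v - 12uw - 8w**2 - 14w = -9v(7v + 2w) + (-6u - 4w - 7)(7v + 2w); both groups contain (7v + 2w), giving -(9v + 6u + 4w + 7)(7v + 2w).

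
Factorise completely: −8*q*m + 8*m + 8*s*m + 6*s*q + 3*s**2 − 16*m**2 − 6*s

(3*s − 4*m)*(s + 2*q + 4*m − 2)

Group: 3*s*(s + 2*q + 4*m − 2) − 4*m*(s + 2*q + 4*m − 2); both groups contain (s + 2*q + 4*m − 2).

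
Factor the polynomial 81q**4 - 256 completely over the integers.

Difference of squares twice: with A = 3q and B = 4, A⁴ − B⁴ = (A² − B²)(A² + B²), and A² − B² factors again.

(3q + 4)(3q - 4)(9q**2 + 16)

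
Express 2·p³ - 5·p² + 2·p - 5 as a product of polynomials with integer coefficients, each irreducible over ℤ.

Group as (2·p³ + 2·p) + (-5·p² - 5) = 2·p·(p² + 1) - 5·(p² + 1).
Both groups share the factor (p² + 1).

(2·p - 5)·(p² + 1)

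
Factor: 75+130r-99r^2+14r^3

Among the possible rational roots, r = 5/2 is a root, giving the factor (2r-5) and quotient 7r^2-32r-15.
The remaining quadratic factors as (r-5)(7r+3).

(2r-5)(7r+3)(r-5)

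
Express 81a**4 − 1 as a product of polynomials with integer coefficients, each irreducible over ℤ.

(3a + 1)(3a − 1)(9a**2 + 1)

Difference of squares twice: with A = 3a and B = 1, A⁴ − B⁴ = (A² − B²)(A² + B²), and A² − B² factors again.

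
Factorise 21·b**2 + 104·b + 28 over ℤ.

(3·b + 14)·(7·b + 2)

Need a pair with product 21·28 = 588 and sum 104: that's 6 and 98.
Split the middle term: 21·b**2 + 6·b + 98·b + 28 = 3·b·(7·b + 2) + 14·(7·b + 2).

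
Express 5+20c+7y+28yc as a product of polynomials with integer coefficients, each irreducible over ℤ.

Group as (28yc+7y) + (20c+5) = 7y(4c+1) + 5(4c+1).
Both groups share the factor (4c+1).

(4c+1)(7y+5)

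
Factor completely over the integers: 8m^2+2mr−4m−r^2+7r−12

(2m+r−3)(4m−r+4)

Group: 2m(4m−r+4) + (r−3)(4m−r+4); both groups contain (4m−r+4).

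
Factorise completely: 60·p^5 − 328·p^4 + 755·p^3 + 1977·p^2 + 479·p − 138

(2·p + 1)·(5·p + 6)·(6·p − 1)·(p^2 − 7·p + 23)

By the rational root theorem, p = −1/2 is a root, giving the factor (2·p + 1) and quotient 30·p^4 − 179·p^3 + 467·p^2 + 755·p − 138.
Continuing, p = 1/6 is a root, giving the factor (6·p − 1) and quotient 5·p^3 − 29·p^2 + 73·p + 138.
Continuing, p = −6/5 is a root, giving the factor (5·p + 6) and quotient p^2 − 7·p + 23.
The quadratic p^2 − 7·p + 23 has discriminant −43 < 0 and is irreducible over ℤ.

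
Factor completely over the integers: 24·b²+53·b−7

Need a pair with product 24·(−7) = −168 and sum 53: that's −3 and 56.
Split the middle term: 24·b²−3·b + 56·b−7 = 3·b·(8·b−1) + 7·(8·b−1).

(3·b+7)·(8·b−1)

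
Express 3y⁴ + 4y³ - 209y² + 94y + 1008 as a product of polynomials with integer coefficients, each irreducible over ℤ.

Testing divisors of the constant over divisors of the leading coefficient, y = 7 is a root, so (y - 7) is a factor; dividing leaves 3y³ + 25y² - 34y - 144.
Then y = -9 is a root, so (y + 9) is a factor; dividing leaves 3y² - 2y - 16.
The remaining quadratic factors as (y + 2)(3y - 8).

(3y - 8)(y + 2)(y + 9)(y - 7)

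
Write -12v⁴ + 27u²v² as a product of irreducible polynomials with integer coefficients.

Pull out the common factor 3v²; 9u² - 4v² is a difference of squares.

3v²(3u + 2v)(3u - 2v)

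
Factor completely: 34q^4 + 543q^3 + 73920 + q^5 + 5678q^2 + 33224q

(q + 14)(q + 5)(q + 8)(q^2 + 7q + 132)

By the rational root theorem, q = -5 is a root, giving the factor (q + 5) and quotient q^4 + 29q^3 + 398q^2 + 3688q + 14784.
Continuing, q = -8 is a root, so (q + 8) is a factor; dividing leaves q^3 + 21q^2 + 230q + 1848.
Then q = -14 is a root, giving the factor (q + 14) and quotient q^2 + 7q + 132.
The quadratic q^2 + 7q + 132 has discriminant -479 < 0 and is irreducible over ℤ.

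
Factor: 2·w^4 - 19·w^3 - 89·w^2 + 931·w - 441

Among the possible rational roots, w = 1/2 is a root, so (2·w - 1) is a factor; dividing leaves w^3 - 9·w^2 - 49·w + 441.
Then w = -7 is a root, so (w + 7) divides it; the quotient is w^2 - 16·w + 63.
The remaining quadratic factors as (w - 7)(w - 9).

(2·w - 1)·(w + 7)·(w - 7)·(w - 9)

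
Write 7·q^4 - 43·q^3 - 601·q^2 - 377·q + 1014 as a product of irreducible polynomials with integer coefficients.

Trying the rational-root candidates, q = -6 is a root, so (q + 6) is a factor; dividing leaves 7·q^3 - 85·q^2 - 91·q + 169.
Next, q = 1 is a root, so (q - 1) is a factor; dividing leaves 7·q^2 - 78·q - 169.
The remaining quadratic factors as (7·q + 13)(q - 13).

(7·q + 13)·(q + 6)·(q - 1)·(q - 13)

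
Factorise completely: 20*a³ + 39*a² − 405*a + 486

Trying the rational-root candidates, a = −6 is a root, giving the factor (a + 6) and quotient 20*a² − 81*a + 81.
The remaining quadratic factors as (5*a − 9)(4*a − 9).

(4*a − 9)*(5*a − 9)*(a + 6)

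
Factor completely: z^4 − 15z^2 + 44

Substitute u = z^2 to get a quadratic in u, then factor.
z^2 − 11 is irreducible over ℤ (11 is not a perfect square).
z^2 − 4 is a difference of squares.

(z + 2)(z − 2)(z^2 − 11)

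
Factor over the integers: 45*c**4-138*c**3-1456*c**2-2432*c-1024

By the rational root theorem, c = 8 is a root, so (c-8) is a factor; dividing leaves 45*c**3+222*c**2+320*c+128.
Then c = -8/5 is a root, so (5*c+8) is a factor; dividing leaves 9*c**2+30*c+16.
The remaining quadratic factors as (3*c+2)(3*c+8).

(3*c+2)*(3*c+8)*(5*c+8)*(c-8)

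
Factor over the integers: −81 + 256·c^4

Difference of squares twice: with A = 4·c and B = 3, A⁴ − B⁴ = (A² − B²)(A² + B²), and A² − B² factors again.

(4·c + 3)·(4·c − 3)·(16·c^2 + 9)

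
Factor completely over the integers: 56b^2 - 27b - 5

(7b + 1)(8b - 5)

Need a pair with product 56·(-5) = -280 and sum -27: that's 8 and -35.
Split the middle term: 56b^2 + 8b - 35b - 5 = 8b(7b + 1) - 5(7b + 1).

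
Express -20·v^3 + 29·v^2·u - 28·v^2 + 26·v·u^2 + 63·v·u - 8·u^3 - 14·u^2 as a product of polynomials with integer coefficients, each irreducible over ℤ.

-(v - 2·u)·(4·v - u)·(5·v + 4·u + 7)

Group: v·(-20·v^2 - 11·v·u - 28·v + 4·u^2 + 7·u) - 2·u·(-20·v^2 - 11·v·u - 28·v + 4·u^2 + 7·u); both groups contain (-20·v^2 - 11·v·u - 28·v + 4·u^2 + 7·u), so (v - 2·u) is a factor with cofactor -20·v^2 - 11·v·u - 28·v + 4·u^2 + 7·u.
The cofactor groups again: -20·v^2 - 11·v·u - 28·v + 4·u^2 + 7·u = -4·v·(5·v + 4·u + 7) + u·(5·v + 4·u + 7); both groups contain (5·v + 4·u + 7), giving -(4·v - u)·(5·v + 4·u + 7).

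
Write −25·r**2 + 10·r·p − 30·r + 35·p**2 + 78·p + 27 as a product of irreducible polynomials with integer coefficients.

−(5·r − 7·p − 3)·(5·r + 5·p + 9)

Group: −5·r·(5·r + 5·p + 9) + (7·p + 3)·(5·r + 5·p + 9); both groups contain (5·r + 5·p + 9).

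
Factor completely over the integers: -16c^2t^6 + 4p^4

Every term has a factor of 4; factoring it out leaves -4c^2t^6 + p^4.
Recognize a difference of squares with the parts p^2 and 2ct^3.

-4(2ct^3 + p^2)(2ct^3 - p^2)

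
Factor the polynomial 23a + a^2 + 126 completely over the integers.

(a + 14)(a + 9)

Two integers with product 126 and sum 23 are 14 and 9.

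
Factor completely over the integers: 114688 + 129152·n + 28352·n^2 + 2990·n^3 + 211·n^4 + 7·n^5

Testing divisors of the constant over divisors of the leading coefficient, n = -8/7 is a root, giving the factor (7·n + 8) and quotient n^4 + 29·n^3 + 394·n^2 + 3600·n + 14336.
Next, n = -8 is a root, so (n + 8) divides it; the quotient is n^3 + 21·n^2 + 226·n + 1792.
Continuing, n = -14 is a root, so (n + 14) is a factor; dividing leaves n^2 + 7·n + 128.
The quadratic n^2 + 7·n + 128 has discriminant -463 < 0 and is irreducible over ℤ.

(7·n + 8)·(n + 14)·(n + 8)·(n^2 + 7·n + 128)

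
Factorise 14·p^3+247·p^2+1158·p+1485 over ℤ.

Testing divisors of the constant over divisors of the leading coefficient, p = −9/2 is a root, so (2·p+9) is a factor; dividing leaves 7·p^2+92·p+165.
The remaining quadratic factors as (7·p+15)(p+11).

(2·p+9)·(7·p+15)·(p+11)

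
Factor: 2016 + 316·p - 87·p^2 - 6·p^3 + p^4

By the rational root theorem, p = -4 is a root, so (p + 4) divides it; the quotient is p^3 - 10·p^2 - 47·p + 504.
Then p = 8 is a root, giving the factor (p - 8) and quotient p^2 - 2·p - 63.
The remaining quadratic factors as (p - 9)(p + 7).

(p + 4)·(p + 7)·(p - 8)·(p - 9)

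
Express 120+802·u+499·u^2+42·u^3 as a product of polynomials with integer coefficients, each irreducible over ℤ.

By the rational root theorem, u = -10 is a root, so (u+10) divides it; the quotient is 42·u^2+79·u+12.
The remaining quadratic factors as (7·u+12)(6·u+1).

(6·u+1)·(7·u+12)·(u+10)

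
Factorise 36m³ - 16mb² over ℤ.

Factor out 4m, leaving 9m² - 4b², which is a difference of two squares.

4m(3m - 2b)(3m + 2b)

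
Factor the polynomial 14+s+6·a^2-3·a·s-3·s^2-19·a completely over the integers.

(6·a+3·s-7)·(a-s-2)

Group: a·(6·a+3·s-7) + (-s-2)·(6·a+3·s-7); both groups contain (6·a+3·s-7).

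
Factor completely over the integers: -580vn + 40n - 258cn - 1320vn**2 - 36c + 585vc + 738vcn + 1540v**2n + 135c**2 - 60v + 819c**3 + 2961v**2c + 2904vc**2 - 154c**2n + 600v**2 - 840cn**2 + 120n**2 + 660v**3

Group: 11v(60v**2 + 231vc + 140vn + 60v + 117c**2 - 22cn + 36c - 120n**2 - 40n) + (7c - 1)(60v**2 + 231vc + 140vn + 60v + 117c**2 - 22cn + 36c - 120n**2 - 40n); both groups contain (60v**2 + 231vc + 140vn + 60v + 117c**2 - 22cn + 36c - 120n**2 - 40n), so (11v + 7c - 1) is a factor with cofactor 60v**2 + 231vc + 140vn + 60v + 117c**2 - 22cn + 36c - 120n**2 - 40n.
The cofactor groups again: 60v**2 + 231vc + 140vn + 60v + 117c**2 - 22cn + 36c - 120n**2 - 40n = 4v(15v + 9c - 10n) + (13c + 12n + 4)(15v + 9c - 10n); both groups contain (15v + 9c - 10n), giving (4v + 13c + 12n + 4)(15v + 9c - 10n).

(4v + 13c + 12n + 4)(11v + 7c - 1)(15v + 9c - 10n)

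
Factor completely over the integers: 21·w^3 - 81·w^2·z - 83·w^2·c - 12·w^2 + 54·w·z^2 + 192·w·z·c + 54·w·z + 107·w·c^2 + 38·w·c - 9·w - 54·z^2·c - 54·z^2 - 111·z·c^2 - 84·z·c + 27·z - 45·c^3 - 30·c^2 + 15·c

Group: 3·w·(7·w^2 - 6·w·z - 16·w·c - 4·w + 6·z·c + 6·z + 9·c^2 + 6·c - 3) + (-9·z - 5·c)·(7·w^2 - 6·w·z - 16·w·c - 4·w + 6·z·c + 6·z + 9·c^2 + 6·c - 3); both groups contain (7·w^2 - 6·w·z - 16·w·c - 4·w + 6·z·c + 6·z + 9·c^2 + 6·c - 3), so (3·w - 9·z - 5·c) is a factor with cofactor 7·w^2 - 6·w·z - 16·w·c - 4·w + 6·z·c + 6·z + 9·c^2 + 6·c - 3.
The cofactor groups again: 7·w^2 - 6·w·z - 16·w·c - 4·w + 6·z·c + 6·z + 9·c^2 + 6·c - 3 = w·(7·w - 6·z - 9·c + 3) + (-c - 1)·(7·w - 6·z - 9·c + 3); both groups contain (7·w - 6·z - 9·c + 3), giving (w - c - 1)·(7·w - 6·z - 9·c + 3).

(3·w - 9·z - 5·c)·(7·w - 6·z - 9·c + 3)·(w - c - 1)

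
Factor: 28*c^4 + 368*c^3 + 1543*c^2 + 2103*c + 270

(2*c + 5)*(2*c + 9)*(7*c + 1)*(c + 6)

Testing divisors of the constant over divisors of the leading coefficient, c = -9/2 is a root, so (2*c + 9) divides it; the quotient is 14*c^3 + 121*c^2 + 227*c + 30.
Then c = -5/2 is a root, so (2*c + 5) divides it; the quotient is 7*c^2 + 43*c + 6.
The remaining quadratic factors as (c + 6)(7*c + 1).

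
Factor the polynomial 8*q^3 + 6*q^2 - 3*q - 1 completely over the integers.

(2*q - 1)*(4*q + 1)*(q + 1)

Among the possible rational roots, q = -1 is a root, so (q + 1) divides it; the quotient is 8*q^2 - 2*q - 1.
The remaining quadratic factors as (4*q + 1)(2*q - 1).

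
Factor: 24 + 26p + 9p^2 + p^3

Trying the rational-root candidates, p = -4 is a root, so (p + 4) is a factor; dividing leaves p^2 + 5p + 6.
The remaining quadratic factors as (p + 2)(p + 3).

(p + 2)(p + 3)(p + 4)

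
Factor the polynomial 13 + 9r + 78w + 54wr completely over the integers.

(6w + 1)(9r + 13)

Group as (54wr + 78w) + (9r + 13) = 6w(9r + 13) + (9r + 13).
Both groups share the factor (9r + 13).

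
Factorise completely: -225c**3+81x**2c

Factor out 9c, leaving 9x**2-25c**2, which is a difference of two squares.

9c(3x-5c)(3x+5c)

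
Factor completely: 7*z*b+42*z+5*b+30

Group as (7*z*b+42*z) + (5*b+30) = 7*z*(b+6) + 5*(b+6).
Both groups share the factor (b+6).

(7*z+5)*(b+6)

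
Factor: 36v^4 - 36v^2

36v^2(v + 1)(v - 1)

Factor out 36v^2 first: what remains is v^2 - 1.
Recognize a difference of squares with the parts v and 1.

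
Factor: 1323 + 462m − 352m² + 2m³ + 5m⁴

(5m + 7)(m + 9)(m − 3)(m − 7)

Testing divisors of the constant over divisors of the leading coefficient, m = −7/5 is a root, giving the factor (5m + 7) and quotient m³ − m² − 69m + 189.
Then m = −9 is a root, giving the factor (m + 9) and quotient m² − 10m + 21.
The remaining quadratic factors as (m − 7)(m − 3).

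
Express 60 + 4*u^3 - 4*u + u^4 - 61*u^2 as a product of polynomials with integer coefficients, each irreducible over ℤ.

(u + 1)*(u + 10)*(u - 1)*(u - 6)

Trying the rational-root candidates, u = 1 is a root, giving the factor (u - 1) and quotient u^3 + 5*u^2 - 56*u - 60.
Then u = -10 is a root, giving the factor (u + 10) and quotient u^2 - 5*u - 6.
The remaining quadratic factors as (u - 6)(u + 1).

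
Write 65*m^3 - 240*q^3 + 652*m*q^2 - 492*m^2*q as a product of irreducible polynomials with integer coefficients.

(13*m - 10*q)*(5*m - 4*q)*(m - 6*q)

Group: 13*m*(5*m^2 - 34*m*q + 24*q^2) - 10*q*(5*m^2 - 34*m*q + 24*q^2); both groups contain (5*m^2 - 34*m*q + 24*q^2), so (13*m - 10*q) is a factor with cofactor 5*m^2 - 34*m*q + 24*q^2.
The cofactor groups again: 5*m^2 - 34*m*q + 24*q^2 = m*(5*m - 4*q) - 6*q*(5*m - 4*q); both groups contain (5*m - 4*q), giving (m - 6*q)*(5*m - 4*q).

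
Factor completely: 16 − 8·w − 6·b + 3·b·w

(3·b − 8)·(w − 2)

Group as (3·b·w − 6·b) + (−8·w + 16) = 3·b·(w − 2) − 8·(w − 2).
Both groups share the factor (w − 2).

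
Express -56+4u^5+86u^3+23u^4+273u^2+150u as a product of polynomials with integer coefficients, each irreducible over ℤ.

(4u-1)(u+1)(u+4)(u^2+u+14)

Among the possible rational roots, u = -4 is a root, so (u+4) divides it; the quotient is 4u^4+7u^3+58u^2+41u-14.
Next, u = -1 is a root, so (u+1) is a factor; dividing leaves 4u^3+3u^2+55u-14.
Next, u = 1/4 is a root, so (4u-1) divides it; the quotient is u^2+u+14.
The quadratic u^2+u+14 has discriminant -55 < 0 and is irreducible over ℤ.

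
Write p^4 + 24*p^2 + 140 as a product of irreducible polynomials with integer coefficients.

Substitute u = p^2 to get a quadratic in u, then factor.
p^2 + 14 is irreducible over ℤ (always positive, so no real roots).
p^2 + 10 is irreducible over ℤ (always positive, so no real roots).

(p^2 + 10)*(p^2 + 14)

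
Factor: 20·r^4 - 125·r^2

5·r^2·(2·r + 5)·(2·r - 5)

Every term has a factor of 5·r^2. Then 4·r^2 - 25 = (2·r)² − (5)².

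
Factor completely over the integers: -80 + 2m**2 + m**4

(m**2 + 10)(m**2 - 8)

Substitute u = m**2 to get a quadratic in u, then factor.
m**2 - 8 is irreducible over ℤ (8 is not a perfect square).
m**2 + 10 is irreducible over ℤ (always positive, so no real roots).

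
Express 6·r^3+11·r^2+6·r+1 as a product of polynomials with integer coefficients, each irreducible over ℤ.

Among the possible rational roots, r = −1/3 is a root, so (3·r+1) is a factor; dividing leaves 2·r^2+3·r+1.
The remaining quadratic factors as (r+1)(2·r+1).

(2·r+1)·(3·r+1)·(r+1)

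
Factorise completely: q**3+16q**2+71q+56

(q+1)(q+7)(q+8)

Trying the rational-root candidates, q = -8 is a root, so (q+8) divides it; the quotient is q**2+8q+7.
The remaining quadratic factors as (q+7)(q+1).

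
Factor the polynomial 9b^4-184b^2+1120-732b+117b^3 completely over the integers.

(3b+8)(3b-5)(b+14)(b-2)

By the rational root theorem, b = 5/3 is a root, so (3b-5) is a factor; dividing leaves 3b^3+44b^2+12b-224.
Next, b = -14 is a root, so (b+14) divides it; the quotient is 3b^2+2b-16.
The remaining quadratic factors as (b-2)(3b+8).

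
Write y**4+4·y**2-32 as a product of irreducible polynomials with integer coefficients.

Substitute u = y**2 to get a quadratic in u, then factor.
y**2+8 is irreducible over ℤ (always positive, so no real roots).
y**2-4 is a difference of squares.

(y+2)·(y-2)·(y**2+8)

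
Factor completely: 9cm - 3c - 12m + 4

Group as (9cm - 3c) + (-12m + 4) = 3c(3m - 1) - 4(3m - 1).
Both groups share the factor (3m - 1).

(3c - 4)(3m - 1)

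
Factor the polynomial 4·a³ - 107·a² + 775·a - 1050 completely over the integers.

(4·a - 7)·(a - 10)·(a - 15)

Trying the rational-root candidates, a = 7/4 is a root, so (4·a - 7) divides it; the quotient is a² - 25·a + 150.
The remaining quadratic factors as (a - 15)(a - 10).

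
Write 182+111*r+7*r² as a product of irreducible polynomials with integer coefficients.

Need a pair with product 7·182 = 1274 and sum 111: that's 98 and 13.
Split the middle term: 7*r²+98*r + 13*r+182 = 7*r*(r+14) + 13*(r+14).

(7*r+13)*(r+14)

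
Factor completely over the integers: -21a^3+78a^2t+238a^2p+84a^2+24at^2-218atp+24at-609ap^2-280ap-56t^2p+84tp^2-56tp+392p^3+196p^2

-(3a-7p)(7a+2t-7p)(a-4t-8p-4)

Group: a(-21a^2-6at+70ap+14tp-49p^2) + (-4t-8p-4)(-21a^2-6at+70ap+14tp-49p^2); both groups contain (-21a^2-6at+70ap+14tp-49p^2), so (a-4t-8p-4) is a factor with cofactor -21a^2-6at+70ap+14tp-49p^2.
The cofactor groups again: -21a^2-6at+70ap+14tp-49p^2 = -3a(7a+2t-7p) + 7p(7a+2t-7p); both groups contain (7a+2t-7p), giving -(3a-7p)(7a+2t-7p).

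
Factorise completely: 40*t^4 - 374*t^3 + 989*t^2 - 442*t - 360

Among the possible rational roots, t = 4 is a root, so (t - 4) divides it; the quotient is 40*t^3 - 214*t^2 + 133*t + 90.
Continuing, t = 9/2 is a root, giving the factor (2*t - 9) and quotient 20*t^2 - 17*t - 10.
The remaining quadratic factors as (4*t - 5)(5*t + 2).

(2*t - 9)*(4*t - 5)*(5*t + 2)*(t - 4)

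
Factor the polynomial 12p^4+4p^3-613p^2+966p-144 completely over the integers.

Among the possible rational roots, p = -8 is a root, so (p+8) divides it; the quotient is 12p^3-92p^2+123p-18.
Then p = 3/2 is a root, so (2p-3) divides it; the quotient is 6p^2-37p+6.
The remaining quadratic factors as (6p-1)(p-6).

(2p-3)(6p-1)(p+8)(p-6)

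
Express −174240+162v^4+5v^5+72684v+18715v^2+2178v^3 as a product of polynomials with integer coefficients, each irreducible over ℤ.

(5v−8)(v+12)(v+15)(v^2+7v+121)

Testing divisors of the constant over divisors of the leading coefficient, v = −15 is a root, so (v+15) is a factor; dividing leaves 5v^4+87v^3+873v^2+5620v−11616.
Continuing, v = 8/5 is a root, so (5v−8) divides it; the quotient is v^3+19v^2+205v+1452.
Next, v = −12 is a root, so (v+12) divides it; the quotient is v^2+7v+121.
The quadratic v^2+7v+121 has discriminant −435 < 0 and is irreducible over ℤ.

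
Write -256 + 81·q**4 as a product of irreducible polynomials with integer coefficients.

Write as (9·q**2)² − (16)², then factor 9·q**2 - 16 once more.

(3·q + 4)·(3·q - 4)·(9·q**2 + 16)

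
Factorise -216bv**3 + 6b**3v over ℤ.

6bv(b + 6v)(b - 6v)

Every term has a factor of 6bv. Then b**2 - 36v**2 = (b)² − (6v)².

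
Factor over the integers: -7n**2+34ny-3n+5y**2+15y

Group: -n(7n+y+3) + 5y(7n+y+3); both groups contain (7n+y+3).

-(7n+y+3)(n-5y)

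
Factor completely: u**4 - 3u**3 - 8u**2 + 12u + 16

Testing divisors of the constant over divisors of the leading coefficient, u = 2 is a root, so (u - 2) is a factor; dividing leaves u**3 - u**2 - 10u - 8.
Then u = -1 is a root, so (u + 1) divides it; the quotient is u**2 - 2u - 8.
The remaining quadratic factors as (u + 2)(u - 4).

(u + 1)(u + 2)(u - 2)(u - 4)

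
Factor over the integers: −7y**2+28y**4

Every term has a factor of 7y**2. Then 4y**2−1 = (2y)² − (1)².

7y**2(2y+1)(2y−1)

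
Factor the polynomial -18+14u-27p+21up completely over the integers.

(3p+2)(7u-9)

Group as (21up+14u) + (-27p-18) = 7u(3p+2) - 9(3p+2).
Both groups share the factor (3p+2).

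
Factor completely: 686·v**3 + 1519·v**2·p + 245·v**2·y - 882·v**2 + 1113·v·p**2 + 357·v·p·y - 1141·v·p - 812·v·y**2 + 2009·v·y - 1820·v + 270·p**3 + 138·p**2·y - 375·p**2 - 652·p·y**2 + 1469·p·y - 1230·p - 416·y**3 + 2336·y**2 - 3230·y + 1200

Group: 14·v·(49·v**2 + 77·v·p - 28·v·y - 35·v + 30·p**2 - 28·p·y - 15·p - 32·y**2 + 160·y - 150) + (9·p + 13·y - 8)·(49·v**2 + 77·v·p - 28·v·y - 35·v + 30·p**2 - 28·p·y - 15·p - 32·y**2 + 160·y - 150); both groups contain (49·v**2 + 77·v·p - 28·v·y - 35·v + 30·p**2 - 28·p·y - 15·p - 32·y**2 + 160·y - 150), so (14·v + 9·p + 13·y - 8) is a factor with cofactor 49·v**2 + 77·v·p - 28·v·y - 35·v + 30·p**2 - 28·p·y - 15·p - 32·y**2 + 160·y - 150.
The cofactor groups again: 49·v**2 + 77·v·p - 28·v·y - 35·v + 30·p**2 - 28·p·y - 15·p - 32·y**2 + 160·y - 150 = 7·v·(7·v + 5·p - 8·y + 10) + (6·p + 4·y - 15)·(7·v + 5·p - 8·y + 10); both groups contain (7·v + 5·p - 8·y + 10), giving (7·v + 6·p + 4·y - 15)·(7·v + 5·p - 8·y + 10).

(7·v + 5·p - 8·y + 10)·(7·v + 6·p + 4·y - 15)·(14·v + 9·p + 13·y - 8)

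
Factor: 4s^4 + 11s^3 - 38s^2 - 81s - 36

Testing divisors of the constant over divisors of the leading coefficient, s = -3/4 is a root, so (4s + 3) divides it; the quotient is s^3 + 2s^2 - 11s - 12.
Next, s = -4 is a root, so (s + 4) divides it; the quotient is s^2 - 2s - 3.
The remaining quadratic factors as (s + 1)(s - 3).

(4s + 3)(s + 1)(s + 4)(s - 3)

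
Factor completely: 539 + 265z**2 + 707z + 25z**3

(5z + 11)(5z + 7)(z + 7)

Trying the rational-root candidates, z = -11/5 is a root, giving the factor (5z + 11) and quotient 5z**2 + 42z + 49.
The remaining quadratic factors as (z + 7)(5z + 7).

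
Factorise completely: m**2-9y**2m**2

Pull out the common factor m**2, leaving -9y**2+1.
Recognize a difference of squares with the parts 1 and 3y.

-m**2(3y+1)(3y-1)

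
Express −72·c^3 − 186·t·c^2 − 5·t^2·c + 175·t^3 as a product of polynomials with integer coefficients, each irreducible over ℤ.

Group: 5·t·(35·t^2 − 22·t·c − 24·c^2) + 3·c·(35·t^2 − 22·t·c − 24·c^2); both groups contain (35·t^2 − 22·t·c − 24·c^2), so (5·t + 3·c) is a factor with cofactor 35·t^2 − 22·t·c − 24·c^2.
The cofactor groups again: 35·t^2 − 22·t·c − 24·c^2 = 7·t·(5·t − 6·c) + 4·c·(5·t − 6·c); both groups contain (5·t − 6·c), giving (7·t + 4·c)·(5·t − 6·c).

(5·t − 6·c)·(5·t + 3·c)·(7·t + 4·c)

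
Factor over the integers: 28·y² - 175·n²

7·(2·y - 5·n)·(2·y + 5·n)

Every term has a factor of 7. Then 4·y² - 25·n² = (2·y)² − (5·n)².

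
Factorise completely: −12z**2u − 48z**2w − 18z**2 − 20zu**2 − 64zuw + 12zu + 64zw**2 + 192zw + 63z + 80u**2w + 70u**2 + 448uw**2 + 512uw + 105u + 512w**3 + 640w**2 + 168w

Group: 2u(−6z**2 − 10zu + 8zw + 21z + 40uw + 35u + 64w**2 + 56w) + (8w + 3)(−6z**2 − 10zu + 8zw + 21z + 40uw + 35u + 64w**2 + 56w); both groups contain (−6z**2 − 10zu + 8zw + 21z + 40uw + 35u + 64w**2 + 56w), so (2u + 8w + 3) is a factor with cofactor −6z**2 − 10zu + 8zw + 21z + 40uw + 35u + 64w**2 + 56w.
The cofactor groups again: −6z**2 − 10zu + 8zw + 21z + 40uw + 35u + 64w**2 + 56w = −2z(3z + 5u + 8w) + (8w + 7)(3z + 5u + 8w); both groups contain (3z + 5u + 8w), giving −(2z − 8w − 7)(3z + 5u + 8w).

−(2z − 8w − 7)(2u + 8w + 3)(3z + 5u + 8w)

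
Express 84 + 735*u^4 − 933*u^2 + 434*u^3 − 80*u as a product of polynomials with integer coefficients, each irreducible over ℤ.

(3*u + 1)*(5*u + 7)*(7*u − 2)*(7*u − 6)

Among the possible rational roots, u = 2/7 is a root, so (7*u − 2) divides it; the quotient is 105*u^3 + 92*u^2 − 107*u − 42.
Next, u = 6/7 is a root, so (7*u − 6) divides it; the quotient is 15*u^2 + 26*u + 7.
The remaining quadratic factors as (3*u + 1)(5*u + 7).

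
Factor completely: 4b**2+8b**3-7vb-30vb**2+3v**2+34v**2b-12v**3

-(4v-2b-1)(3v-4b)(v-b)

Group: 3v(-4v**2+6vb+v-2b**2-b) - 4b(-4v**2+6vb+v-2b**2-b); both groups contain (-4v**2+6vb+v-2b**2-b), so (3v-4b) is a factor with cofactor -4v**2+6vb+v-2b**2-b.
The cofactor groups again: -4v**2+6vb+v-2b**2-b = -4v(v-b) + (2b+1)(v-b); both groups contain (v-b), giving -(4v-2b-1)(v-b).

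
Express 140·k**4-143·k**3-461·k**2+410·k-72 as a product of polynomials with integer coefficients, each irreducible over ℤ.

Among the possible rational roots, k = 4/7 is a root, so (7·k-4) is a factor; dividing leaves 20·k**3-9·k**2-71·k+18.
Next, k = 1/4 is a root, giving the factor (4·k-1) and quotient 5·k**2-k-18.
The remaining quadratic factors as (k-2)(5·k+9).

(4·k-1)·(5·k+9)·(7·k-4)·(k-2)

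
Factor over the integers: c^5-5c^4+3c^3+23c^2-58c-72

Trying the rational-root candidates, c = 4 is a root, so (c-4) is a factor; dividing leaves c^4-c^3-c^2+19c+18.
Then c = -2 is a root, so (c+2) divides it; the quotient is c^3-3c^2+5c+9.
Continuing, c = -1 is a root, so (c+1) divides it; the quotient is c^2-4c+9.
The quadratic c^2-4c+9 has discriminant -20 < 0 and is irreducible over ℤ.

(c+1)(c+2)(c-4)(c^2-4c+9)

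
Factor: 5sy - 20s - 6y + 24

(5s - 6)(y - 4)

Group as (5sy - 20s) + (-6y + 24) = 5s(y - 4) - 6(y - 4).
Both groups share the factor (y - 4).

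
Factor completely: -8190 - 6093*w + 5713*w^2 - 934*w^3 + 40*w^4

By the rational root theorem, w = 13/5 is a root, so (5*w - 13) divides it; the quotient is 8*w^3 - 166*w^2 + 711*w + 630.
Continuing, w = 14 is a root, so (w - 14) divides it; the quotient is 8*w^2 - 54*w - 45.
The remaining quadratic factors as (2*w - 15)(4*w + 3).

(2*w - 15)*(4*w + 3)*(5*w - 13)*(w - 14)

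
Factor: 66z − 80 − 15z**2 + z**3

(z − 2)(z − 5)(z − 8)

Among the possible rational roots, z = 8 is a root, so (z − 8) is a factor; dividing leaves z**2 − 7z + 10.
The remaining quadratic factors as (z − 5)(z − 2).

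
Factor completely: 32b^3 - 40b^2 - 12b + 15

(4b - 5)(8b^2 - 3)

Group as (32b^3 - 12b) + (-40b^2 + 15) = 4b(8b^2 - 3) - 5(8b^2 - 3).
Both groups share the factor (8b^2 - 3).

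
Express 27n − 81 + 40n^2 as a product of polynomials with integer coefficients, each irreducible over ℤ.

Need a pair with product 40·(−81) = −3240 and sum 27: that's −45 and 72.
Split the middle term: 40n^2 − 45n + 72n − 81 = 5n(8n − 9) + 9(8n − 9).

(5n + 9)(8n − 9)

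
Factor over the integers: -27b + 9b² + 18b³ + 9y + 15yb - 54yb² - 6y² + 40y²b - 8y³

-(4y - 2b - 3)(2y - 3b + 3)(y - 3b)

Group: 4y(-2y² + 9yb - 3y - 9b² + 9b) + (-2b - 3)(-2y² + 9yb - 3y - 9b² + 9b); both groups contain (-2y² + 9yb - 3y - 9b² + 9b), so (4y - 2b - 3) is a factor with cofactor -2y² + 9yb - 3y - 9b² + 9b.
The cofactor groups again: -2y² + 9yb - 3y - 9b² + 9b = -y(2y - 3b + 3) + 3b(2y - 3b + 3); both groups contain (2y - 3b + 3), giving -(y - 3b)(2y - 3b + 3).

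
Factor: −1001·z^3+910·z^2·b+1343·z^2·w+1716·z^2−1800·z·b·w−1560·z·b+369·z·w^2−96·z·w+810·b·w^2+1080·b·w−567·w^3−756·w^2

Group: 7·z·(−143·z^2+130·z·b+8·z·w−90·b·w+63·w^2) + (−9·w−12)·(−143·z^2+130·z·b+8·z·w−90·b·w+63·w^2); both groups contain (−143·z^2+130·z·b+8·z·w−90·b·w+63·w^2), so (7·z−9·w−12) is a factor with cofactor −143·z^2+130·z·b+8·z·w−90·b·w+63·w^2.
The cofactor groups again: −143·z^2+130·z·b+8·z·w−90·b·w+63·w^2 = −11·z·(13·z−9·w) + (10·b−7·w)·(13·z−9·w); both groups contain (13·z−9·w), giving −(11·z−10·b+7·w)·(13·z−9·w).

−(11·z−10·b+7·w)·(13·z−9·w)·(7·z−9·w−12)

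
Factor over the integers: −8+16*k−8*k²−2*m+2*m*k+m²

(m−2*k+2)*(m+4*k−4)

Group: m*(m−2*k+2) + (4*k−4)*(m−2*k+2); both groups contain (m−2*k+2).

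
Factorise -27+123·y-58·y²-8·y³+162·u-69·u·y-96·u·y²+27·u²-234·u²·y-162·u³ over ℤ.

-(3·u+2·y-3)·(6·u+4·y-1)·(9·u+y+9)

Group: 3·u·(-54·u²-42·u·y-45·u-4·y²-35·y+9) + (2·y-3)·(-54·u²-42·u·y-45·u-4·y²-35·y+9); both groups contain (-54·u²-42·u·y-45·u-4·y²-35·y+9), so (3·u+2·y-3) is a factor with cofactor -54·u²-42·u·y-45·u-4·y²-35·y+9.
The cofactor groups again: -54·u²-42·u·y-45·u-4·y²-35·y+9 = -6·u·(9·u+y+9) + (-4·y+1)·(9·u+y+9); both groups contain (9·u+y+9), giving -(6·u+4·y-1)·(9·u+y+9).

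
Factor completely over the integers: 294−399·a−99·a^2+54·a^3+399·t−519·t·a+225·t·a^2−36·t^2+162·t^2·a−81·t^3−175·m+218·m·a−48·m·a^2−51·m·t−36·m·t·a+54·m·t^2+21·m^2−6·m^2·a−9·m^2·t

−(3·m−9·t−3·a−7)·(3·t+2·a−7)·(m−3·t+9·a−6)

Group: 3·m·(−3·m·t−2·m·a+7·m+9·t^2−21·t·a−3·t−18·a^2+75·a−42) + (−9·t−3·a−7)·(−3·m·t−2·m·a+7·m+9·t^2−21·t·a−3·t−18·a^2+75·a−42); both groups contain (−3·m·t−2·m·a+7·m+9·t^2−21·t·a−3·t−18·a^2+75·a−42), so (3·m−9·t−3·a−7) is a factor with cofactor −3·m·t−2·m·a+7·m+9·t^2−21·t·a−3·t−18·a^2+75·a−42.
The cofactor groups again: −3·m·t−2·m·a+7·m+9·t^2−21·t·a−3·t−18·a^2+75·a−42 = −3·t·(m−3·t+9·a−6) + (−2·a+7)·(m−3·t+9·a−6); both groups contain (m−3·t+9·a−6), giving −(3·t+2·a−7)·(m−3·t+9·a−6).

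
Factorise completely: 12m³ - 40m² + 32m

Pull out the common factor 4m, then factor the remaining trinomial.

4m(3m - 4)(m - 2)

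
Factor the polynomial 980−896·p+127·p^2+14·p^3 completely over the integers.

Trying the rational-root candidates, p = 10/7 is a root, so (7·p−10) is a factor; dividing leaves 2·p^2+21·p−98.
The remaining quadratic factors as (2·p−7)(p+14).

(2·p−7)·(7·p−10)·(p+14)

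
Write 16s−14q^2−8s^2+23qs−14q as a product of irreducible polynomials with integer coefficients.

Group: −7q(2q−s+2) + 8s(2q−s+2); both groups contain (2q−s+2).

−(2q−s+2)(7q−8s)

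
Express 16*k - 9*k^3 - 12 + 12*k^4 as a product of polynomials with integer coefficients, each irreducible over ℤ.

(4*k - 3)*(3*k^3 + 4)

Group as (12*k^4 + 16*k) + (-9*k^3 - 12) = 4*k*(3*k^3 + 4) - 3*(3*k^3 + 4).
Both groups share the factor (3*k^3 + 4).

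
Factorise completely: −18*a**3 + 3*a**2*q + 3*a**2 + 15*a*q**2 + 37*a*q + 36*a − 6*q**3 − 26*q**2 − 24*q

−(2*a − q − 3)*(3*a + 3*q + 4)*(3*a − 2*q)

Group: 3*a*(−6*a**2 + 7*a*q + 9*a − 2*q**2 − 6*q) + (3*q + 4)*(−6*a**2 + 7*a*q + 9*a − 2*q**2 − 6*q); both groups contain (−6*a**2 + 7*a*q + 9*a − 2*q**2 − 6*q), so (3*a + 3*q + 4) is a factor with cofactor −6*a**2 + 7*a*q + 9*a − 2*q**2 − 6*q.
The cofactor groups again: −6*a**2 + 7*a*q + 9*a − 2*q**2 − 6*q = −3*a*(2*a − q − 3) + 2*q*(2*a − q − 3); both groups contain (2*a − q − 3), giving −(3*a − 2*q)*(2*a − q − 3).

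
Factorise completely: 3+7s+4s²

(4s+3)(s+1)

Need a pair with product 4·3 = 12 and sum 7: that's 4 and 3.
Split the middle term: 4s²+4s + 3s+3 = 4s(s+1) + 3(s+1).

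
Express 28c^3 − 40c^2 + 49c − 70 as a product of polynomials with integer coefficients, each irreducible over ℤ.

Group as (28c^3 + 49c) + (−40c^2 − 70) = 7c(4c^2 + 7) − 10(4c^2 + 7).
Both groups share the factor (4c^2 + 7).

(7c − 10)(4c^2 + 7)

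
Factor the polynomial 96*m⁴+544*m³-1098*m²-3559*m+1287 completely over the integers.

By the rational root theorem, m = -9/4 is a root, so (4*m+9) is a factor; dividing leaves 24*m³+82*m²-459*m+143.
Then m = -13/2 is a root, so (2*m+13) is a factor; dividing leaves 12*m²-37*m+11.
The remaining quadratic factors as (3*m-1)(4*m-11).

(2*m+13)*(3*m-1)*(4*m+9)*(4*m-11)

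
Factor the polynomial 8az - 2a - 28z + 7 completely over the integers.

Group as (8az - 2a) + (-28z + 7) = 2a(4z - 1) - 7(4z - 1).
Both groups share the factor (4z - 1).

(2a - 7)(4z - 1)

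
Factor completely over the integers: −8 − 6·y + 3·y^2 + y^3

(y + 1)·(y + 4)·(y − 2)

Among the possible rational roots, y = 2 is a root, so (y − 2) is a factor; dividing leaves y^2 + 5·y + 4.
The remaining quadratic factors as (y + 1)(y + 4).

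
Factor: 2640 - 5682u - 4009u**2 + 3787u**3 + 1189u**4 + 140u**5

(4u - 5)(5u - 2)(7u + 8)(u**2 + 9u + 33)

Among the possible rational roots, u = 5/4 is a root, so (4u - 5) divides it; the quotient is 35u**4 + 341u**3 + 1373u**2 + 714u - 528.
Then u = 2/5 is a root, giving the factor (5u - 2) and quotient 7u**3 + 71u**2 + 303u + 264.
Next, u = -8/7 is a root, so (7u + 8) is a factor; dividing leaves u**2 + 9u + 33.
The quadratic u**2 + 9u + 33 has discriminant -51 < 0 and is irreducible over ℤ.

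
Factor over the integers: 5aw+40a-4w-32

(5a-4)(w+8)

Group as (5aw+40a) + (-4w-32) = 5a(w+8) - 4(w+8).
Both groups share the factor (w+8).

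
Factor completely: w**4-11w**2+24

Substitute u = w**2 to get a quadratic in u, then factor.
w**2-3 is irreducible over ℤ (3 is not a perfect square).
w**2-8 is irreducible over ℤ (8 is not a perfect square).

(w**2-3)(w**2-8)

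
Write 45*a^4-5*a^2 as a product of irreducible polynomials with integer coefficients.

5*a^2*(3*a+1)*(3*a-1)

Factor out 5*a^2, leaving 9*a^2-1, which is a difference of two squares.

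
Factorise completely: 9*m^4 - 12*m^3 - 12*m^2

Pull out the common factor 3*m^2, then factor the remaining trinomial.

3*m^2*(3*m + 2)*(m - 2)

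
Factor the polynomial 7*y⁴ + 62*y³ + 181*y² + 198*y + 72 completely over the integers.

Among the possible rational roots, y = -6/7 is a root, giving the factor (7*y + 6) and quotient y³ + 8*y² + 19*y + 12.
Continuing, y = -4 is a root, giving the factor (y + 4) and quotient y² + 4*y + 3.
The remaining quadratic factors as (y + 1)(y + 3).

(7*y + 6)*(y + 1)*(y + 3)*(y + 4)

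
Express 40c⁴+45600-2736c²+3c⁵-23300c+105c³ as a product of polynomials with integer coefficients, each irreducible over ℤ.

By the rational root theorem, c = 5/3 is a root, giving the factor (3c-5) and quotient c⁴+15c³+60c²-812c-9120.
Next, c = 8 is a root, so (c-8) divides it; the quotient is c³+23c²+244c+1140.
Continuing, c = -10 is a root, giving the factor (c+10) and quotient c²+13c+114.
The quadratic c²+13c+114 has discriminant -287 < 0 and is irreducible over ℤ.

(3c-5)(c+10)(c-8)(c²+13c+114)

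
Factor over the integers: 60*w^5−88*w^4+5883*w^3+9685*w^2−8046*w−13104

Among the possible rational roots, w = −3/2 is a root, so (2*w+3) is a factor; dividing leaves 30*w^4−89*w^3+3075*w^2+230*w−4368.
Next, w = 7/6 is a root, so (6*w−7) is a factor; dividing leaves 5*w^3−9*w^2+502*w+624.
Continuing, w = −6/5 is a root, giving the factor (5*w+6) and quotient w^2−3*w+104.
The quadratic w^2−3*w+104 has discriminant −407 < 0 and is irreducible over ℤ.

(2*w+3)*(5*w+6)*(6*w−7)*(w^2−3*w+104)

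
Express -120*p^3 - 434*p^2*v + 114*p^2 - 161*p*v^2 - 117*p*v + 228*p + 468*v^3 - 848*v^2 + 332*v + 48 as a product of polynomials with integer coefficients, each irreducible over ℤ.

Group: 6*p*(-20*p^2 - 29*p*v - 21*p + 36*v^2 - 32*v - 4) + (13*v - 12)*(-20*p^2 - 29*p*v - 21*p + 36*v^2 - 32*v - 4); both groups contain (-20*p^2 - 29*p*v - 21*p + 36*v^2 - 32*v - 4), so (6*p + 13*v - 12) is a factor with cofactor -20*p^2 - 29*p*v - 21*p + 36*v^2 - 32*v - 4.
The cofactor groups again: -20*p^2 - 29*p*v - 21*p + 36*v^2 - 32*v - 4 = -4*p*(5*p - 4*v + 4) + (-9*v - 1)*(5*p - 4*v + 4); both groups contain (5*p - 4*v + 4), giving -(4*p + 9*v + 1)*(5*p - 4*v + 4).

-(4*p + 9*v + 1)*(5*p - 4*v + 4)*(6*p + 13*v - 12)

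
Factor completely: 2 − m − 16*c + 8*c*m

Group as (8*c*m − 16*c) + (−m + 2) = 8*c*(m − 2) − (m − 2).
Both groups share the factor (m − 2).

(8*c − 1)*(m − 2)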